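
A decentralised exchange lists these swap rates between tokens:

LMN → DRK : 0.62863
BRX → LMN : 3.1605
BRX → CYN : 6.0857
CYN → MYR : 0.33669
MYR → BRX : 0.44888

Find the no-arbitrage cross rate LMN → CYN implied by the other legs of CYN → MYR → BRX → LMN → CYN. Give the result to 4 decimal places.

Known legs of the cycle: 0.33669 × 0.44888 × 3.1605 = 0.4776571334556
For no arbitrage the full-cycle product must be 1, so the missing rate is 1 / 0.4776571334556 ≈ 2.093552.

2.0936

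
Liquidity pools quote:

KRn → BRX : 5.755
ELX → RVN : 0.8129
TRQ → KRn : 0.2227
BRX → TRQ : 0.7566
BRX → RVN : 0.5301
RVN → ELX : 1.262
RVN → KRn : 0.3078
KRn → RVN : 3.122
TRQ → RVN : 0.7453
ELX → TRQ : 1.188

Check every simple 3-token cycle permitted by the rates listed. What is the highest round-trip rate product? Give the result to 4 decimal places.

1.1174

ELX→TRQ→RVN→ELX: 1.188 × 0.7453 × 1.262 = 1.11740
TRQ→KRn→BRX→TRQ: 0.2227 × 5.755 × 0.7566 = 0.96969
KRn→BRX→RVN→KRn: 5.755 × 0.5301 × 0.3078 = 0.93901
Maximum is ELX→TRQ→RVN→ELX at 1.1174; arbitrage exists.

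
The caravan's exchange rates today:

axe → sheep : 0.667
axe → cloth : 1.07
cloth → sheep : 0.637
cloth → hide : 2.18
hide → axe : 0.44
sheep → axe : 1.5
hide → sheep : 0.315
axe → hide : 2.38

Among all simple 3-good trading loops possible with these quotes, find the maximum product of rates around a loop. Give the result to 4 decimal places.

1.1246

axe→hide→sheep→axe: 2.38 × 0.315 × 1.5 = 1.12455
axe→cloth→hide→axe: 1.07 × 2.18 × 0.44 = 1.02634
axe→cloth→sheep→axe: 1.07 × 0.637 × 1.5 = 1.02239
Maximum is axe→hide→sheep→axe at 1.1246; arbitrage exists.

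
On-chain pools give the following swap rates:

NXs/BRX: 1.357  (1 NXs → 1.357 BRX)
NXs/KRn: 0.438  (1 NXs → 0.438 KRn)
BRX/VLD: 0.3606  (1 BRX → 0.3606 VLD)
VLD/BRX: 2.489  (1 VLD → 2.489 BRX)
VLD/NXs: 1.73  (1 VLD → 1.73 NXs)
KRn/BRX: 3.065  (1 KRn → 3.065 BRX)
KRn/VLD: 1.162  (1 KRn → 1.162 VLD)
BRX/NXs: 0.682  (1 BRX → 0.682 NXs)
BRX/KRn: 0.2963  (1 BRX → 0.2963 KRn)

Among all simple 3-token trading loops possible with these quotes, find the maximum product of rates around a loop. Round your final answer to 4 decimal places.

0.9156

NXs→KRn→BRX→NXs: 0.438 × 3.065 × 0.682 = 0.91556
NXs→KRn→VLD→NXs: 0.438 × 1.162 × 1.73 = 0.88049
VLD→BRX→KRn→VLD: 2.489 × 0.2963 × 1.162 = 0.85696
NXs→BRX→VLD→NXs: 1.357 × 0.3606 × 1.73 = 0.84655
Maximum is NXs→KRn→BRX→NXs at 0.9156; no arbitrage — every cycle loses value.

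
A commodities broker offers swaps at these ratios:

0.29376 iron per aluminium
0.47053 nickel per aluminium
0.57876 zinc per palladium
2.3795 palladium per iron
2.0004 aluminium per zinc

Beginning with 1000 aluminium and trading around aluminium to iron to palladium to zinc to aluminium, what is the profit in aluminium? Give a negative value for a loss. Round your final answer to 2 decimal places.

1000 aluminium × 0.29376 = 293.76 iron
293.76 iron × 2.3795 = 699.00192 palladium
699.00192 palladium × 0.57876 = 404.5543512192 zinc
404.5543512192 zinc × 2.0004 = 809.27052417888768 aluminium
Net change: 809.27052417888768 − 1000 = -190.72947582111232 aluminium

-190.73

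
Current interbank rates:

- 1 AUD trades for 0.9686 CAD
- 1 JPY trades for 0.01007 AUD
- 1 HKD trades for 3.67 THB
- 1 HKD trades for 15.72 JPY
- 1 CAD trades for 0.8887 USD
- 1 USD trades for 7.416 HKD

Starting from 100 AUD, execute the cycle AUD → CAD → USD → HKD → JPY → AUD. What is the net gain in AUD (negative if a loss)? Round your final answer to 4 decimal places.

1.0535

100 AUD × 0.9686 = 96.86 CAD
96.86 CAD × 0.8887 = 86.079482 USD
86.079482 USD × 7.416 = 638.365438512 HKD
638.365438512 HKD × 15.72 = 10035.10469340864 JPY
10035.10469340864 JPY × 0.01007 = 101.0535042626250048 AUD
Net change: 101.0535042626250048 − 100 = 1.0535042626250048 AUD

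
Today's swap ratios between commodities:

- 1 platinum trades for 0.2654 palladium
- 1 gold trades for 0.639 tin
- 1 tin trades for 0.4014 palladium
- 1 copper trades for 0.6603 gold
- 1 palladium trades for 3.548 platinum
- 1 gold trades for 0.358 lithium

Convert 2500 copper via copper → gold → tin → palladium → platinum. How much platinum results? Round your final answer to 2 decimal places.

1502.25

2500 copper × 0.6603 = 1650.75 gold
1650.75 gold × 0.639 = 1054.82925 tin
1054.82925 tin × 0.4014 = 423.40846095 palladium
423.40846095 palladium × 3.548 = 1502.2532194506 platinum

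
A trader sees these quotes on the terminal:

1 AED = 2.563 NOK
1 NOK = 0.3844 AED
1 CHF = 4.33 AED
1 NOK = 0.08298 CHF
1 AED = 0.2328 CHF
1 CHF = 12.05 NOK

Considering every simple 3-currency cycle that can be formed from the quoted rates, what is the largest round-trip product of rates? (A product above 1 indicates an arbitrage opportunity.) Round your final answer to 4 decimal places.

AED→CHF→NOK→AED: 0.2328 × 12.05 × 0.3844 = 1.07833
AED→NOK→CHF→AED: 2.563 × 0.08298 × 4.33 = 0.92089
Maximum is AED→CHF→NOK→AED at 1.0783; arbitrage exists.

1.0783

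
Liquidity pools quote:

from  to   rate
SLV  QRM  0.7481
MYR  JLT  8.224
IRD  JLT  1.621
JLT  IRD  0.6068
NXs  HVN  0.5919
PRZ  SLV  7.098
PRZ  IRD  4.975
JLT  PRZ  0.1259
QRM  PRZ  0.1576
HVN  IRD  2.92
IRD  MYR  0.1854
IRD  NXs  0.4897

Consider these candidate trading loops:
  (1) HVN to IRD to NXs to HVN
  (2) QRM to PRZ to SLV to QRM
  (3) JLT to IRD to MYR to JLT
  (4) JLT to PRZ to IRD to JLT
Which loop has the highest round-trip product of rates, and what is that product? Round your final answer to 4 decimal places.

1.0153

(1) 2.92 × 0.4897 × 0.5919 = 0.84637
(2) 0.1576 × 7.098 × 0.7481 = 0.83686
(3) 0.6068 × 0.1854 × 8.224 = 0.92521
(4) 0.1259 × 4.975 × 1.621 = 1.01532
Highest is cycle (4) at 1.0153 (>1, arbitrage).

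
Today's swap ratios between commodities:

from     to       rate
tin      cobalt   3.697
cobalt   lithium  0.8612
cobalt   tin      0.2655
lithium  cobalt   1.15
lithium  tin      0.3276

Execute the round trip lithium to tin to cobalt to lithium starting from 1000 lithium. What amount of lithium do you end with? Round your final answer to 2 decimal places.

1000 lithium × 0.3276 = 327.6 tin
327.6 tin × 3.697 = 1211.1372 cobalt
1211.1372 cobalt × 0.8612 = 1043.03135664 lithium

1043.03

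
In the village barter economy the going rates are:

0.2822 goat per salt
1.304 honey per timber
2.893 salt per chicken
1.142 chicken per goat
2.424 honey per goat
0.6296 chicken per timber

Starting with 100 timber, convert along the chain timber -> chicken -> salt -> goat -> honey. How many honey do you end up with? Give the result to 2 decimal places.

100 timber × 0.6296 = 62.96 chicken
62.96 chicken × 2.893 = 182.14328 salt
182.14328 salt × 0.2822 = 51.400833616 goat
51.400833616 goat × 2.424 = 124.595620685184 honey

124.60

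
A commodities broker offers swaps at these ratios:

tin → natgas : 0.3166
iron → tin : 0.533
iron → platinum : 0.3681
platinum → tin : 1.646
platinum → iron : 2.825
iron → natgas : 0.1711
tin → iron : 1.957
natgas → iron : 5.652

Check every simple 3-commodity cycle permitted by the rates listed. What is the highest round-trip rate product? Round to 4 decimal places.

iron→platinum→tin→iron: 0.3681 × 1.646 × 1.957 = 1.18573
iron→tin→natgas→iron: 0.533 × 0.3166 × 5.652 = 0.95376
Maximum is iron→platinum→tin→iron at 1.1857; arbitrage exists.

1.1857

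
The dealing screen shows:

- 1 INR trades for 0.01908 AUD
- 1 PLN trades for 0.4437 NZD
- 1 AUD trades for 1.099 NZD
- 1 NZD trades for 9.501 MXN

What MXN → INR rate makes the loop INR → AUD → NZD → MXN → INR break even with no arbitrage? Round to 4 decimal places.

5.0194

Known legs of the cycle: 0.01908 × 1.099 × 9.501 = 0.19922570892
For no arbitrage the full-cycle product must be 1, so the missing rate is 1 / 0.19922570892 ≈ 5.019433.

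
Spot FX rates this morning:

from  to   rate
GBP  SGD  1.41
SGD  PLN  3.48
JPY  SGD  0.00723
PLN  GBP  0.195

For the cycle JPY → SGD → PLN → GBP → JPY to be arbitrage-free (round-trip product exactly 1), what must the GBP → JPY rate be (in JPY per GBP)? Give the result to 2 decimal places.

203.82

Known legs of the cycle: 0.00723 × 3.48 × 0.195 = 0.004906278
For no arbitrage the full-cycle product must be 1, so the missing rate is 1 / 0.004906278 ≈ 203.8205.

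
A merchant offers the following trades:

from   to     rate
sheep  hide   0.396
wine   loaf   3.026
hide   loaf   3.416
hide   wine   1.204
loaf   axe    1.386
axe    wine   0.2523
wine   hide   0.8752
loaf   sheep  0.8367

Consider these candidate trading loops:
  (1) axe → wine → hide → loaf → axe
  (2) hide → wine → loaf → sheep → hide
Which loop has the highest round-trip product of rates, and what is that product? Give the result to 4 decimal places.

1.2071

(1) 0.2523 × 0.8752 × 3.416 × 1.386 = 1.04546
(2) 1.204 × 3.026 × 0.8367 × 0.396 = 1.20715
Highest is cycle (2) at 1.2071 (>1, arbitrage).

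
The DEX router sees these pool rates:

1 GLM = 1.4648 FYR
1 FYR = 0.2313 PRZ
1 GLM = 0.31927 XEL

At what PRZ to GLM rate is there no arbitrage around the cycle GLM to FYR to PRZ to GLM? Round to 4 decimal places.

2.9515

Known legs of the cycle: 1.4648 × 0.2313 = 0.33880824
For no arbitrage the full-cycle product must be 1, so the missing rate is 1 / 0.33880824 ≈ 2.951522.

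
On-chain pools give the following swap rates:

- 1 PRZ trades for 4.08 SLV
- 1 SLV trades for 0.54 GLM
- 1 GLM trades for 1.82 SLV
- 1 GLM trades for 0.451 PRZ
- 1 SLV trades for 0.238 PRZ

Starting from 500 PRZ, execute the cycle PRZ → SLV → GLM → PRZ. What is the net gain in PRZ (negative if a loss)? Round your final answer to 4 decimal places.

500 PRZ × 4.08 = 2040 SLV
2040 SLV × 0.54 = 1101.6 GLM
1101.6 GLM × 0.451 = 496.8216 PRZ
Net change: 496.8216 − 500 = -3.1784 PRZ

-3.1784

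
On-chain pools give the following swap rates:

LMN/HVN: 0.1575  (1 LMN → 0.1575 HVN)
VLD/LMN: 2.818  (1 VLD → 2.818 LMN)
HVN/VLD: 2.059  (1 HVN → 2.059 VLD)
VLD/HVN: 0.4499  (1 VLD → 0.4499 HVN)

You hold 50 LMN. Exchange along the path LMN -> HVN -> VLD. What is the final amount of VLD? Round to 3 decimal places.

50 LMN × 0.1575 = 7.875 HVN
7.875 HVN × 2.059 = 16.214625 VLD

16.215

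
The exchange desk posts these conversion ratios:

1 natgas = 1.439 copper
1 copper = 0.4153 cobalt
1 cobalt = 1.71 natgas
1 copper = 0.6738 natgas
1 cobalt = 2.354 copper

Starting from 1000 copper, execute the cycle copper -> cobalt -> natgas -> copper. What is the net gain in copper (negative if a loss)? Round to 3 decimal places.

1000 copper × 0.4153 = 415.3 cobalt
415.3 cobalt × 1.71 = 710.163 natgas
710.163 natgas × 1.439 = 1021.924557 copper
Net change: 1021.924557 − 1000 = 21.924557 copper

21.925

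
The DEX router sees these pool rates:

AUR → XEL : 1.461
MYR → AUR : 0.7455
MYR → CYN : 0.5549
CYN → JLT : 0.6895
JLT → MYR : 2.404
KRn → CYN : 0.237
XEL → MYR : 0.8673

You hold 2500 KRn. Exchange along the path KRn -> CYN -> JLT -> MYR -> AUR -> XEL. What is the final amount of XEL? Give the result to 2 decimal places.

1069.68

2500 KRn × 0.237 = 592.5 CYN
592.5 CYN × 0.6895 = 408.52875 JLT
408.52875 JLT × 2.404 = 982.103115 MYR
982.103115 MYR × 0.7455 = 732.1578722325 AUR
732.1578722325 AUR × 1.461 = 1069.6826513316825 XEL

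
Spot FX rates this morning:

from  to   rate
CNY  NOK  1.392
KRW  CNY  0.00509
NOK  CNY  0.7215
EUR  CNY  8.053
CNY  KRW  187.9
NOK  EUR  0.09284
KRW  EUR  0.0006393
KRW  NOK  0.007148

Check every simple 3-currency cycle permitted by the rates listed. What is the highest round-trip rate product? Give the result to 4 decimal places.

EUR→CNY→NOK→EUR: 8.053 × 1.392 × 0.09284 = 1.04072
KRW→NOK→CNY→KRW: 0.007148 × 0.7215 × 187.9 = 0.96905
KRW→EUR→CNY→KRW: 0.0006393 × 8.053 × 187.9 = 0.96736
Maximum is EUR→CNY→NOK→EUR at 1.0407; arbitrage exists.

1.0407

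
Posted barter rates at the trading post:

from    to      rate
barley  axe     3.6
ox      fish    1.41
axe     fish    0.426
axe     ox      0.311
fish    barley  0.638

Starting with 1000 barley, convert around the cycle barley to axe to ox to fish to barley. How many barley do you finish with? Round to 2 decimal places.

1000 barley × 3.6 = 3600 axe
3600 axe × 0.311 = 1119.6 ox
1119.6 ox × 1.41 = 1578.636 fish
1578.636 fish × 0.638 = 1007.169768 barley

1007.17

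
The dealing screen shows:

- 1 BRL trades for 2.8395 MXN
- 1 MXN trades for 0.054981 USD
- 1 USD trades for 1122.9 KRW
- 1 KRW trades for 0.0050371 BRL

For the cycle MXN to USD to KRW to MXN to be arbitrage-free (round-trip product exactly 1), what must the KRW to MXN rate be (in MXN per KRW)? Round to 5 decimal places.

0.01620

Known legs of the cycle: 0.054981 × 1122.9 = 61.7381649
For no arbitrage the full-cycle product must be 1, so the missing rate is 1 / 61.7381649 ≈ 0.0161974.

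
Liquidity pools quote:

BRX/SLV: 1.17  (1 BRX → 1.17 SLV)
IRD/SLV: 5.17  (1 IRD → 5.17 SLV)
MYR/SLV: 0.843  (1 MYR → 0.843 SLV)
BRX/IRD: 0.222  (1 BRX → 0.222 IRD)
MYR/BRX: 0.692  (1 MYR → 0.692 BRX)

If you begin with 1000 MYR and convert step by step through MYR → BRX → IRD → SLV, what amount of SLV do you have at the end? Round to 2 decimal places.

1000 MYR × 0.692 = 692 BRX
692 BRX × 0.222 = 153.624 IRD
153.624 IRD × 5.17 = 794.23608 SLV

794.24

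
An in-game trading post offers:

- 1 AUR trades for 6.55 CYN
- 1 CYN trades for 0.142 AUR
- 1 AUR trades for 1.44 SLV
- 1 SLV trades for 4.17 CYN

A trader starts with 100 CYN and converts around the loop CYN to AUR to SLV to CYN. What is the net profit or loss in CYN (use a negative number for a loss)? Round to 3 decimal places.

100 CYN × 0.142 = 14.2 AUR
14.2 AUR × 1.44 = 20.448 SLV
20.448 SLV × 4.17 = 85.26816 CYN
Net change: 85.26816 − 100 = -14.73184 CYN

-14.732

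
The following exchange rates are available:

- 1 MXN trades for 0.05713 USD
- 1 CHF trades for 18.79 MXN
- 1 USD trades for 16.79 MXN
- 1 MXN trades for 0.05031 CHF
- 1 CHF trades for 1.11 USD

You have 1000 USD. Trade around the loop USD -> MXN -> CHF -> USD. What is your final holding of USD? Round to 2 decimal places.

1000 USD × 16.79 = 16790 MXN
16790 MXN × 0.05031 = 844.7049 CHF
844.7049 CHF × 1.11 = 937.622439 USD

937.62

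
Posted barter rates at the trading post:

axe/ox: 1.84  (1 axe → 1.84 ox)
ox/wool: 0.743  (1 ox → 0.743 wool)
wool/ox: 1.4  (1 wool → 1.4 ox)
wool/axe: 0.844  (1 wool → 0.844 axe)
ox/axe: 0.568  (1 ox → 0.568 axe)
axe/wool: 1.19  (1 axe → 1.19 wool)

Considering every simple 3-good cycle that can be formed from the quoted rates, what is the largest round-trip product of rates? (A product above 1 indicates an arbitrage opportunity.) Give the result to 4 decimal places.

1.1538

axe→ox→wool→axe: 1.84 × 0.743 × 0.844 = 1.15385
axe→wool→ox→axe: 1.19 × 1.4 × 0.568 = 0.94629
Maximum is axe→ox→wool→axe at 1.1538; arbitrage exists.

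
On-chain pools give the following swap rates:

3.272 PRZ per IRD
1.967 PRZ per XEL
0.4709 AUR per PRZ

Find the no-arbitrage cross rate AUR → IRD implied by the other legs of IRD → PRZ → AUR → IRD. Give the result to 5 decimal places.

0.64902

Known legs of the cycle: 3.272 × 0.4709 = 1.5407848
For no arbitrage the full-cycle product must be 1, so the missing rate is 1 / 1.5407848 ≈ 0.6490199.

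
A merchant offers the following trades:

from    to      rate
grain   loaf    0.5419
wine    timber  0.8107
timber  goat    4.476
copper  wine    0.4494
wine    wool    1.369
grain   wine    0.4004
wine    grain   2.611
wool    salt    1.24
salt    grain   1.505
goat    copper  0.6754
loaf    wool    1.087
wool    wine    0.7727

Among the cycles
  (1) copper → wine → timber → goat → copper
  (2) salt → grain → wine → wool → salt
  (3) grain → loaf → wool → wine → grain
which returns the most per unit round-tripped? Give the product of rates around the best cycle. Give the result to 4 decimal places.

1.1884

(1) 0.4494 × 0.8107 × 4.476 × 0.6754 = 1.10140
(2) 1.505 × 0.4004 × 1.369 × 1.24 = 1.02295
(3) 0.5419 × 1.087 × 0.7727 × 2.611 = 1.18841
Highest is cycle (3) at 1.1884 (>1, arbitrage).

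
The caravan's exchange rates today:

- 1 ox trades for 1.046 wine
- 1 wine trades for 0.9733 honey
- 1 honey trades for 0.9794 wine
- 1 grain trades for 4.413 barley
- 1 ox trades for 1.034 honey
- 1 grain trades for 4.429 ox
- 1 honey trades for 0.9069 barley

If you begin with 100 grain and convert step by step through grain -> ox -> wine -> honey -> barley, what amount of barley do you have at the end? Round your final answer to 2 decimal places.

100 grain × 4.429 = 442.9 ox
442.9 ox × 1.046 = 463.2734 wine
463.2734 wine × 0.9733 = 450.90400022 honey
450.90400022 honey × 0.9069 = 408.924837799518 barley

408.92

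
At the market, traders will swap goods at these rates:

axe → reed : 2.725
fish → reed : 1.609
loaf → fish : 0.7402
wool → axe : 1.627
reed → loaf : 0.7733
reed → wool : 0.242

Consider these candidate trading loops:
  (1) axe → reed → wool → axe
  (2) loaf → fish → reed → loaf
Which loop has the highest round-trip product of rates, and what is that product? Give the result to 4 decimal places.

(1) 2.725 × 0.242 × 1.627 = 1.07293
(2) 0.7402 × 1.609 × 0.7733 = 0.92099
Highest is cycle (1) at 1.0729 (>1, arbitrage).

1.0729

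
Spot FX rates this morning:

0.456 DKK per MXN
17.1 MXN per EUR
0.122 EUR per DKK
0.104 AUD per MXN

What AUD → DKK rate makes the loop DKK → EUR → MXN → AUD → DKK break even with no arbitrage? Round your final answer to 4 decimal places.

Known legs of the cycle: 0.122 × 17.1 × 0.104 = 0.2169648
For no arbitrage the full-cycle product must be 1, so the missing rate is 1 / 0.2169648 ≈ 4.609043.

4.6090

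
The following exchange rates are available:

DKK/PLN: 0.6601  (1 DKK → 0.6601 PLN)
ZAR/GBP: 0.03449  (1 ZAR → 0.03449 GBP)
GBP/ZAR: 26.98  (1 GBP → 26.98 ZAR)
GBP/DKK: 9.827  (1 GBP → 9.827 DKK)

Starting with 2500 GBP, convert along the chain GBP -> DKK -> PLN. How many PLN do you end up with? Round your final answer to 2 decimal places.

16217.01

2500 GBP × 9.827 = 24567.5 DKK
24567.5 DKK × 0.6601 = 16217.00675 PLN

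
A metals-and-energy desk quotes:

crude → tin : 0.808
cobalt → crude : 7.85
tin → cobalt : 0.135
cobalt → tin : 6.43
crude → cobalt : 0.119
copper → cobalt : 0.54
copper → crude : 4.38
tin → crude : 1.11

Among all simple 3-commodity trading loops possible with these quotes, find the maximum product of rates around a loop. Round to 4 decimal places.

0.8563

crude→tin→cobalt→crude: 0.808 × 0.135 × 7.85 = 0.85628
crude→cobalt→tin→crude: 0.119 × 6.43 × 1.11 = 0.84934
Maximum is crude→tin→cobalt→crude at 0.8563; no arbitrage — every cycle loses value.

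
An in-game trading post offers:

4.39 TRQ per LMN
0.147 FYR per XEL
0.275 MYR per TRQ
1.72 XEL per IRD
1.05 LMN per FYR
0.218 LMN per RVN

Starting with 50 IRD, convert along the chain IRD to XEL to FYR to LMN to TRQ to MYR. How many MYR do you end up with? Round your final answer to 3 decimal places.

16.025

50 IRD × 1.72 = 86 XEL
86 XEL × 0.147 = 12.642 FYR
12.642 FYR × 1.05 = 13.2741 LMN
13.2741 LMN × 4.39 = 58.273299 TRQ
58.273299 TRQ × 0.275 = 16.025157225 MYR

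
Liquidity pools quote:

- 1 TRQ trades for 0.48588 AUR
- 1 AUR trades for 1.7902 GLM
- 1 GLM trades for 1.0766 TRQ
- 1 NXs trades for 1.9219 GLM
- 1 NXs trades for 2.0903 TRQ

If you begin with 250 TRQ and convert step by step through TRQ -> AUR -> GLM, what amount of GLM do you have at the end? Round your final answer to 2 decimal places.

217.46

250 TRQ × 0.48588 = 121.47 AUR
121.47 AUR × 1.7902 = 217.455594 GLM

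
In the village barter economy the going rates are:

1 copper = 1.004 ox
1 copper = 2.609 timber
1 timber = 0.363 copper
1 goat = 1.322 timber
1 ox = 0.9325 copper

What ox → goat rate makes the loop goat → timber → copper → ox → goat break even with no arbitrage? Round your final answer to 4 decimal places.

2.0755

Known legs of the cycle: 1.322 × 0.363 × 1.004 = 0.481805544
For no arbitrage the full-cycle product must be 1, so the missing rate is 1 / 0.481805544 ≈ 2.075526.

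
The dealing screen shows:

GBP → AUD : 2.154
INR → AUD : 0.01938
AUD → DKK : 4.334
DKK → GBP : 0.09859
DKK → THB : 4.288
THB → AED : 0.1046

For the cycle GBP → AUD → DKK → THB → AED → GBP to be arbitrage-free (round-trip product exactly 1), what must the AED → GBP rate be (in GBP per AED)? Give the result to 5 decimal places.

Known legs of the cycle: 2.154 × 4.334 × 4.288 × 0.1046 = 4.1871745648128
For no arbitrage the full-cycle product must be 1, so the missing rate is 1 / 4.1871745648128 ≈ 0.2388245.

0.23882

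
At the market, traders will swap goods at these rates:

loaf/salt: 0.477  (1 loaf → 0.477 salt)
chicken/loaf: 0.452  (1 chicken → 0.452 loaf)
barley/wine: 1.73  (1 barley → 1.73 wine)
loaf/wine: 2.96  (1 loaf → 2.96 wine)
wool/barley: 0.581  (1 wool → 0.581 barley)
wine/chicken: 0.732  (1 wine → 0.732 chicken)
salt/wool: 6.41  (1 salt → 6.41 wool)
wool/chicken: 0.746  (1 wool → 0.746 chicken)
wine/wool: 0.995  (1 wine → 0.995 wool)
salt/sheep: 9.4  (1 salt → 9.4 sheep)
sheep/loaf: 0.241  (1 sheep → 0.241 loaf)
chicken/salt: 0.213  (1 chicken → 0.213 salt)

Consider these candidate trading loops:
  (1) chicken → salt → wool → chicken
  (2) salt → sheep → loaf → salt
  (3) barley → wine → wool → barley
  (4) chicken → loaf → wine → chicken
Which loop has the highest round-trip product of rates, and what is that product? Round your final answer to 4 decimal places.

(1) 0.213 × 6.41 × 0.746 = 1.01854
(2) 9.4 × 0.241 × 0.477 = 1.08060
(3) 1.73 × 0.995 × 0.581 = 1.00010
(4) 0.452 × 2.96 × 0.732 = 0.97936
Highest is cycle (2) at 1.0806 (>1, arbitrage).

1.0806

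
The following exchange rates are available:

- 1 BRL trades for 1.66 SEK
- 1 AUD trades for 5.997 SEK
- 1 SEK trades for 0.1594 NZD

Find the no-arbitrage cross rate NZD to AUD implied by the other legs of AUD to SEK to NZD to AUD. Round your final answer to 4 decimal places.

1.0461

Known legs of the cycle: 5.997 × 0.1594 = 0.9559218
For no arbitrage the full-cycle product must be 1, so the missing rate is 1 / 0.9559218 ≈ 1.046111.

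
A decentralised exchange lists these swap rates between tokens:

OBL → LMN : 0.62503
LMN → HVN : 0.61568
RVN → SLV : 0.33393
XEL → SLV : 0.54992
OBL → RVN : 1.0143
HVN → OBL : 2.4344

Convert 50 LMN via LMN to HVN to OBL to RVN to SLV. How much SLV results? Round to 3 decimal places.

50 LMN × 0.61568 = 30.784 HVN
30.784 HVN × 2.4344 = 74.9405696 OBL
74.9405696 OBL × 1.0143 = 76.01221974528 RVN
76.01221974528 RVN × 0.33393 = 25.3827605395413504 SLV

25.383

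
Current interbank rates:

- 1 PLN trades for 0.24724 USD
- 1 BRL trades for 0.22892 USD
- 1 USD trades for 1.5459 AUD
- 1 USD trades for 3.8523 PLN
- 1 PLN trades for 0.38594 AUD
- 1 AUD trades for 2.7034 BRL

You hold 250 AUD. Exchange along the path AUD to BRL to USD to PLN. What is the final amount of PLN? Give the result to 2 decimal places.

250 AUD × 2.7034 = 675.85 BRL
675.85 BRL × 0.22892 = 154.715582 USD
154.715582 USD × 3.8523 = 596.0108365386 PLN

596.01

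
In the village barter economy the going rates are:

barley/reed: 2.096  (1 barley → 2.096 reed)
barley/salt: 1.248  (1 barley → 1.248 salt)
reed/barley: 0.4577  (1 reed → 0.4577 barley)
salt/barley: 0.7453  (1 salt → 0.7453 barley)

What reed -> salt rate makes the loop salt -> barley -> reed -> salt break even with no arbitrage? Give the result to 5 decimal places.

0.64014

Known legs of the cycle: 0.7453 × 2.096 = 1.5621488
For no arbitrage the full-cycle product must be 1, so the missing rate is 1 / 1.5621488 ≈ 0.6401439.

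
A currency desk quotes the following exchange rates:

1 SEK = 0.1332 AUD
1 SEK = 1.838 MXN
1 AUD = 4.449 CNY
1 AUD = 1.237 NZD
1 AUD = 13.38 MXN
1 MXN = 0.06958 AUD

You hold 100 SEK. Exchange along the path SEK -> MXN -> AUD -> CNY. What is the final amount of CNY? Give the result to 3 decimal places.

100 SEK × 1.838 = 183.8 MXN
183.8 MXN × 0.06958 = 12.788804 AUD
12.788804 AUD × 4.449 = 56.897388996 CNY

56.897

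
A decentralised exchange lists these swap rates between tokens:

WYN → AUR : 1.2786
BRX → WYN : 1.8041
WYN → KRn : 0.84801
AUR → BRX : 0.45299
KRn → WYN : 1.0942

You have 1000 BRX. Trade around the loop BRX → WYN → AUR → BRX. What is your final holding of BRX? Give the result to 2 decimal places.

1000 BRX × 1.8041 = 1804.1 WYN
1804.1 WYN × 1.2786 = 2306.72226 AUR
2306.72226 AUR × 0.45299 = 1044.9221165574 BRX

1044.92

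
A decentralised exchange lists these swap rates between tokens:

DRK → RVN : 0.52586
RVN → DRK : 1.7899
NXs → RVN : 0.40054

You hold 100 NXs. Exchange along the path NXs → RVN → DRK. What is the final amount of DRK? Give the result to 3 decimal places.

71.693

100 NXs × 0.40054 = 40.054 RVN
40.054 RVN × 1.7899 = 71.6926546 DRK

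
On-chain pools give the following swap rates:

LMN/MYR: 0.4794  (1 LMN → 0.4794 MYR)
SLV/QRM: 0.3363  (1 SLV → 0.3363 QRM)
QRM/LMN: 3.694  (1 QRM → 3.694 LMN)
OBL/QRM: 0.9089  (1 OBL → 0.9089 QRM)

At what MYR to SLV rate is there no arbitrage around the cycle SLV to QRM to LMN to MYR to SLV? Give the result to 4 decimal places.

1.6791

Known legs of the cycle: 0.3363 × 3.694 × 0.4794 = 0.59555488068
For no arbitrage the full-cycle product must be 1, so the missing rate is 1 / 0.59555488068 ≈ 1.679106.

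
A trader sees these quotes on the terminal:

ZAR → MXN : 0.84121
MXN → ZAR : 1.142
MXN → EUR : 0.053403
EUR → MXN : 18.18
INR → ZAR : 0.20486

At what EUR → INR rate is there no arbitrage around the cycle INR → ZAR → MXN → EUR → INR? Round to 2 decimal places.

Known legs of the cycle: 0.20486 × 0.84121 × 0.053403 = 0.0092029539748818
For no arbitrage the full-cycle product must be 1, so the missing rate is 1 / 0.0092029539748818 ≈ 108.6608.

108.66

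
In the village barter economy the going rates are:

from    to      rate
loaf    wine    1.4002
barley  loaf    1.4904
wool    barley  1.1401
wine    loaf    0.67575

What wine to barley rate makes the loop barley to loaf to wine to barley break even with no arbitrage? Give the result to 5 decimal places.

0.47919

Known legs of the cycle: 1.4904 × 1.4002 = 2.08685808
For no arbitrage the full-cycle product must be 1, so the missing rate is 1 / 2.08685808 ≈ 0.4791893.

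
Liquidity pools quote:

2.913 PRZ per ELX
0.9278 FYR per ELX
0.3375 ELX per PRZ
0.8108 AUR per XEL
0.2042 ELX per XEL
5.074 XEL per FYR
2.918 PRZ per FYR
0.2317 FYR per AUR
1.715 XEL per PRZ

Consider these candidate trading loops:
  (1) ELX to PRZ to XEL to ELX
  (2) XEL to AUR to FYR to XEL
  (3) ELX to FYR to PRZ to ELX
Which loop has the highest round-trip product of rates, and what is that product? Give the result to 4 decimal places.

1.0201

(1) 2.913 × 1.715 × 0.2042 = 1.02014
(2) 0.8108 × 0.2317 × 5.074 = 0.95321
(3) 0.9278 × 2.918 × 0.3375 = 0.91372
Highest is cycle (1) at 1.0201 (>1, arbitrage).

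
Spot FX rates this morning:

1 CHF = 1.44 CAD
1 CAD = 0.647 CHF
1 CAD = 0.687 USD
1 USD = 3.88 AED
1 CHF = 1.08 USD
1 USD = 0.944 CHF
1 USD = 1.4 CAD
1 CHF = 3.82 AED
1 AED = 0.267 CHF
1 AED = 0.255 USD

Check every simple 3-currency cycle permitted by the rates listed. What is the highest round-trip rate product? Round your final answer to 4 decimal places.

AED→CHF→USD→AED: 0.267 × 1.08 × 3.88 = 1.11884
USD→CAD→CHF→USD: 1.4 × 0.647 × 1.08 = 0.97826
USD→CHF→CAD→USD: 0.944 × 1.44 × 0.687 = 0.93388
AED→USD→CHF→AED: 0.255 × 0.944 × 3.82 = 0.91955
Maximum is AED→CHF→USD→AED at 1.1188; arbitrage exists.

1.1188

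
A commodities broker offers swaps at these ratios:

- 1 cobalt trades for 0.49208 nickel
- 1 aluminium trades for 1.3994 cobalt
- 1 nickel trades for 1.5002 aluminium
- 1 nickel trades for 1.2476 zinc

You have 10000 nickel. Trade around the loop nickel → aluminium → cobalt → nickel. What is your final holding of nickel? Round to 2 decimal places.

10000 nickel × 1.5002 = 15002 aluminium
15002 aluminium × 1.3994 = 20993.7988 cobalt
20993.7988 cobalt × 0.49208 = 10330.628513504 nickel

10330.63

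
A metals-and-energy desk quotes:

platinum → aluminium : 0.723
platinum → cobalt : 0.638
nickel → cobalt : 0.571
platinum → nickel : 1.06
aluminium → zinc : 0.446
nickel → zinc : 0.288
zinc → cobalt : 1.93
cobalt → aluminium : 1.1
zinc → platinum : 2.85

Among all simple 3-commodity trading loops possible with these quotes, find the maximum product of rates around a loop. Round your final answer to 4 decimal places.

aluminium→zinc→cobalt→aluminium: 0.446 × 1.93 × 1.1 = 0.94686
platinum→aluminium→zinc→platinum: 0.723 × 0.446 × 2.85 = 0.91901
platinum→nickel→zinc→platinum: 1.06 × 0.288 × 2.85 = 0.87005
Maximum is aluminium→zinc→cobalt→aluminium at 0.9469; no arbitrage — every cycle loses value.

0.9469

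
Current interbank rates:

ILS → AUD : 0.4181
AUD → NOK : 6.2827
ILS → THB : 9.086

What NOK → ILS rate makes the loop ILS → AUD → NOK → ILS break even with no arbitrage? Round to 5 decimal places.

Known legs of the cycle: 0.4181 × 6.2827 = 2.62679687
For no arbitrage the full-cycle product must be 1, so the missing rate is 1 / 2.62679687 ≈ 0.3806918.

0.38069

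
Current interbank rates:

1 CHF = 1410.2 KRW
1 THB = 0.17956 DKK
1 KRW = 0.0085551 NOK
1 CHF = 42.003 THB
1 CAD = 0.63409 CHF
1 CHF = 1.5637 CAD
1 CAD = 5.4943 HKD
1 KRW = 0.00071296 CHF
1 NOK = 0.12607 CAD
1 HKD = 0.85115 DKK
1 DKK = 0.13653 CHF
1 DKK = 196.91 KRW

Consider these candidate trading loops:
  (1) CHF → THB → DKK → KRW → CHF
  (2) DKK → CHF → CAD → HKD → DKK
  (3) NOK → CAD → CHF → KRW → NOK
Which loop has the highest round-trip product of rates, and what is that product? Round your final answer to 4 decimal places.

(1) 42.003 × 0.17956 × 196.91 × 0.00071296 = 1.05882
(2) 0.13653 × 1.5637 × 5.4943 × 0.85115 = 0.99839
(3) 0.12607 × 0.63409 × 1410.2 × 0.0085551 = 0.96442
Highest is cycle (1) at 1.0588 (>1, arbitrage).

1.0588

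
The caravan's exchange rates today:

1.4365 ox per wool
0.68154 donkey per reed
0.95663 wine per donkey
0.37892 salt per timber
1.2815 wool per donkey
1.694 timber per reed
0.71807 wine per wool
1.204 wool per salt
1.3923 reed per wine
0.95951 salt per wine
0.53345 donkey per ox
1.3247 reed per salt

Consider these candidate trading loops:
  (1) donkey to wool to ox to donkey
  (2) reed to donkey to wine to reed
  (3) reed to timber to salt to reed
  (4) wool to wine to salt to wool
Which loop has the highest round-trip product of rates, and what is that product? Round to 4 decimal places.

0.9820

(1) 1.2815 × 1.4365 × 0.53345 = 0.98201
(2) 0.68154 × 0.95663 × 1.3923 = 0.90775
(3) 1.694 × 0.37892 × 1.3247 = 0.85031
(4) 0.71807 × 0.95951 × 1.204 = 0.82955
Highest is cycle (1) at 0.9820 (≤1, no arbitrage).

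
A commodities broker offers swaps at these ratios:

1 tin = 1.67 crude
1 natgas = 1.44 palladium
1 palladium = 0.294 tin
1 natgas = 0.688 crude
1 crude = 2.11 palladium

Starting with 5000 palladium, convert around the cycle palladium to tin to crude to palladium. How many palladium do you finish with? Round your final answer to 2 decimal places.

5000 palladium × 0.294 = 1470 tin
1470 tin × 1.67 = 2454.9 crude
2454.9 crude × 2.11 = 5179.839 palladium

5179.84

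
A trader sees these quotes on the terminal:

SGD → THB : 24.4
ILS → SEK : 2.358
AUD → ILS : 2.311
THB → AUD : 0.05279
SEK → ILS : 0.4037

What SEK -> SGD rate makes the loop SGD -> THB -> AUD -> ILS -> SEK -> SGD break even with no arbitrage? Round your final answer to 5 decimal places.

0.14247

Known legs of the cycle: 24.4 × 0.05279 × 2.311 × 2.358 = 7.019161493688
For no arbitrage the full-cycle product must be 1, so the missing rate is 1 / 7.019161493688 ≈ 0.1424672.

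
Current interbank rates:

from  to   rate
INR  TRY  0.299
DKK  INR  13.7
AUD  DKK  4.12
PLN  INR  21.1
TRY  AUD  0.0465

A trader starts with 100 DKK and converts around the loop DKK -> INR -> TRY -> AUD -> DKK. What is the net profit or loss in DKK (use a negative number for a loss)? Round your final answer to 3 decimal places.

100 DKK × 13.7 = 1370 INR
1370 INR × 0.299 = 409.63 TRY
409.63 TRY × 0.0465 = 19.047795 AUD
19.047795 AUD × 4.12 = 78.4769154 DKK
Net change: 78.4769154 − 100 = -21.5230846 DKK

-21.523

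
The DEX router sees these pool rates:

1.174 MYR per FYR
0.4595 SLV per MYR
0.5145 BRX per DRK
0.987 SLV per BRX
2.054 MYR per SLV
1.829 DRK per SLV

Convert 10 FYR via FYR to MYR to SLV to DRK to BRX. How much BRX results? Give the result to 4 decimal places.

10 FYR × 1.174 = 11.74 MYR
11.74 MYR × 0.4595 = 5.39453 SLV
5.39453 SLV × 1.829 = 9.86659537 DRK
9.86659537 DRK × 0.5145 = 5.076363317865 BRX

5.0764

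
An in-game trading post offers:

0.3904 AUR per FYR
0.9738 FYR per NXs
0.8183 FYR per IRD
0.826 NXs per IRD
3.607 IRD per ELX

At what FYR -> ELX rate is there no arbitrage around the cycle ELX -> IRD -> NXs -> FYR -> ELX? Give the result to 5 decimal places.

0.34467

Known legs of the cycle: 3.607 × 0.826 × 0.9738 = 2.9013221916
For no arbitrage the full-cycle product must be 1, so the missing rate is 1 / 2.9013221916 ≈ 0.3446704.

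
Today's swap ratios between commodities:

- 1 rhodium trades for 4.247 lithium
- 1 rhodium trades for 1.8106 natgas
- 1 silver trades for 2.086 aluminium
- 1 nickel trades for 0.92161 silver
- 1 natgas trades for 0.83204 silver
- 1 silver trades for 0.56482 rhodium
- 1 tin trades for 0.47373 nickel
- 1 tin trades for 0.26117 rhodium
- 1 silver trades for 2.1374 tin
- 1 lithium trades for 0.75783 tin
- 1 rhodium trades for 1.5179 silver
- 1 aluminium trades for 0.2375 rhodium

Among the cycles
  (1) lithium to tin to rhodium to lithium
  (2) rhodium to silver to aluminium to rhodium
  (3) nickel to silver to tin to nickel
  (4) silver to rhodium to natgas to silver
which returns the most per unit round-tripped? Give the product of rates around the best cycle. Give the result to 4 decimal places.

0.9332

(1) 0.75783 × 0.26117 × 4.247 = 0.84058
(2) 1.5179 × 2.086 × 0.2375 = 0.75201
(3) 0.92161 × 2.1374 × 0.47373 = 0.93318
(4) 0.56482 × 1.8106 × 0.83204 = 0.85090
Highest is cycle (3) at 0.9332 (≤1, no arbitrage).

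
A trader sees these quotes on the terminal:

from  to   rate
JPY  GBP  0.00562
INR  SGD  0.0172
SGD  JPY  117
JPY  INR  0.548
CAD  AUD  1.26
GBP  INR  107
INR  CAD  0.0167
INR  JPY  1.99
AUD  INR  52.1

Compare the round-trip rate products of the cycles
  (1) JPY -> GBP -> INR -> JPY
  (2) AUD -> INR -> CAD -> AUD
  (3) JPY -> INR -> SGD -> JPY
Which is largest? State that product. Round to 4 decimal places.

1.1967

(1) 0.00562 × 107 × 1.99 = 1.19667
(2) 52.1 × 0.0167 × 1.26 = 1.09629
(3) 0.548 × 0.0172 × 117 = 1.10280
Highest is cycle (1) at 1.1967 (>1, arbitrage).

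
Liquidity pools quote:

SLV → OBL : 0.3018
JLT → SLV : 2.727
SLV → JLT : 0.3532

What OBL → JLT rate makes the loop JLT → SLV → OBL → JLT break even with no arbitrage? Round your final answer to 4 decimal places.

1.2151

Known legs of the cycle: 2.727 × 0.3018 = 0.8230086
For no arbitrage the full-cycle product must be 1, so the missing rate is 1 / 0.8230086 ≈ 1.215054.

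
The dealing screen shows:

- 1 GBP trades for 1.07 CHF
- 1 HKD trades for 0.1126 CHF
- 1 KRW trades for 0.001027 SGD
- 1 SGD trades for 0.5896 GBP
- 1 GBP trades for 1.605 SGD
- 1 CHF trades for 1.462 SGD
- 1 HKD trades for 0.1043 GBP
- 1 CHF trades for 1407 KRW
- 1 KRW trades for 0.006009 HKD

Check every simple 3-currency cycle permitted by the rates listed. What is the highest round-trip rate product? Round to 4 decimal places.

CHF→KRW→HKD→CHF: 1407 × 0.006009 × 0.1126 = 0.95200
CHF→SGD→GBP→CHF: 1.462 × 0.5896 × 1.07 = 0.92233
Maximum is CHF→KRW→HKD→CHF at 0.9520; no arbitrage — every cycle loses value.

0.9520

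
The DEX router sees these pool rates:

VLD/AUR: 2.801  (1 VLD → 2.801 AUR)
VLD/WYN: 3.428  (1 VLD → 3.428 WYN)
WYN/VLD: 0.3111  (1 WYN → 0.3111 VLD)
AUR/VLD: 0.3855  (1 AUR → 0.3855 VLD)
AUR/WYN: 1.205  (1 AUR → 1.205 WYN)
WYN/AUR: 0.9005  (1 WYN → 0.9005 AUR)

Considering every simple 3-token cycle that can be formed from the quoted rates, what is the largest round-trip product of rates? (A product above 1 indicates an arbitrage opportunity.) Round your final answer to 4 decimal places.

1.1900

WYN→AUR→VLD→WYN: 0.9005 × 0.3855 × 3.428 = 1.19001
WYN→VLD→AUR→WYN: 0.3111 × 2.801 × 1.205 = 1.05003
Maximum is WYN→AUR→VLD→WYN at 1.1900; arbitrage exists.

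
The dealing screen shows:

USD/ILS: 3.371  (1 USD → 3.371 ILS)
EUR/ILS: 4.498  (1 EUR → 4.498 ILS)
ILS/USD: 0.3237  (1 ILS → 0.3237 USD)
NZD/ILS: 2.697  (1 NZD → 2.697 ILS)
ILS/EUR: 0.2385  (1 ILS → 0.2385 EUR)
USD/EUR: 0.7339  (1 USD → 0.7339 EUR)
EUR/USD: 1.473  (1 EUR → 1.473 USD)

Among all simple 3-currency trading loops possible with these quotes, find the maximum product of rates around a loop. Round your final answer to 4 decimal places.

USD→ILS→EUR→USD: 3.371 × 0.2385 × 1.473 = 1.18427
USD→EUR→ILS→USD: 0.7339 × 4.498 × 0.3237 = 1.06856
Maximum is USD→ILS→EUR→USD at 1.1843; arbitrage exists.

1.1843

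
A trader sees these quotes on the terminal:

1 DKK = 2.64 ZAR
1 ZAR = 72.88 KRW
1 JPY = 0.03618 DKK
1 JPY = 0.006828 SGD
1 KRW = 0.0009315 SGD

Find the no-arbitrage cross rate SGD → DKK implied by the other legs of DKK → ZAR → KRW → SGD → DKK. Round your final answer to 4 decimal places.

5.5796

Known legs of the cycle: 2.64 × 72.88 × 0.0009315 = 0.1792235808
For no arbitrage the full-cycle product must be 1, so the missing rate is 1 / 0.1792235808 ≈ 5.579623.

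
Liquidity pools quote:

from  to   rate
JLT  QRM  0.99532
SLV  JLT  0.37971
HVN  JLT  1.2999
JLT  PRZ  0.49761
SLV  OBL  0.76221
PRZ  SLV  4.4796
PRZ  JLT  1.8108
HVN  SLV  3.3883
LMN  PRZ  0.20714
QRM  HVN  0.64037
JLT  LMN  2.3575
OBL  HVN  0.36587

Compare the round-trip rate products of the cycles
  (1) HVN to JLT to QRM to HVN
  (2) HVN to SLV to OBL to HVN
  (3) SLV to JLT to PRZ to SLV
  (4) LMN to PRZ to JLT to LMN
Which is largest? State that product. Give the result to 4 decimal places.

(1) 1.2999 × 0.99532 × 0.64037 = 0.82852
(2) 3.3883 × 0.76221 × 0.36587 = 0.94489
(3) 0.37971 × 0.49761 × 4.4796 = 0.84641
(4) 0.20714 × 1.8108 × 2.3575 = 0.88427
Highest is cycle (2) at 0.9449 (≤1, no arbitrage).

0.9449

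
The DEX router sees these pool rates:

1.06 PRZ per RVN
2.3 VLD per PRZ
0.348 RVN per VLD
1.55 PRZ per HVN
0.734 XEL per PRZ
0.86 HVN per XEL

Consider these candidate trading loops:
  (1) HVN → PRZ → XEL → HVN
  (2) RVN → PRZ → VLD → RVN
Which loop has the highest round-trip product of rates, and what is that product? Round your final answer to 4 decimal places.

0.9784

(1) 1.55 × 0.734 × 0.86 = 0.97842
(2) 1.06 × 2.3 × 0.348 = 0.84842
Highest is cycle (1) at 0.9784 (≤1, no arbitrage).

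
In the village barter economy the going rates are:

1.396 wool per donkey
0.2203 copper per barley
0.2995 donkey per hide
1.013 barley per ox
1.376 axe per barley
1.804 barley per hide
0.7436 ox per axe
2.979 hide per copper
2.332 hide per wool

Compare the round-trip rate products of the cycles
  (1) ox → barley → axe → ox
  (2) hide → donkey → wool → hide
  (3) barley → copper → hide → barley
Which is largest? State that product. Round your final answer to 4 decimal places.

1.1839

(1) 1.013 × 1.376 × 0.7436 = 1.03650
(2) 0.2995 × 1.396 × 2.332 = 0.97501
(3) 0.2203 × 2.979 × 1.804 = 1.18392
Highest is cycle (3) at 1.1839 (>1, arbitrage).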